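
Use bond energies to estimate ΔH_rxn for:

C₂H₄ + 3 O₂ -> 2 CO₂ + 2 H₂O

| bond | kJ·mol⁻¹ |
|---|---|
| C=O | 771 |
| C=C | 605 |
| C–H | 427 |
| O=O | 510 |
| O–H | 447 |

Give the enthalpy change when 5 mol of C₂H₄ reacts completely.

ΔH = −5145 kJ

Bonds broken (reactants):
  C–H: 4 × 427 = 1708
  C=C: 1 × 605 = 605
  O=O: 3 × 510 = 1530
  Σ(broken) = 3843 kJ
Bonds formed (products):
  C=O: 4 × 771 = 3084
  O–H: 4 × 447 = 1788
  Σ(formed) = 4872 kJ
ΔH = Σ(broken) − Σ(formed) = 3843 − 4872 = −1029 kJ
For 5× the reaction as written: 5 × (−1029) = −5145 kJ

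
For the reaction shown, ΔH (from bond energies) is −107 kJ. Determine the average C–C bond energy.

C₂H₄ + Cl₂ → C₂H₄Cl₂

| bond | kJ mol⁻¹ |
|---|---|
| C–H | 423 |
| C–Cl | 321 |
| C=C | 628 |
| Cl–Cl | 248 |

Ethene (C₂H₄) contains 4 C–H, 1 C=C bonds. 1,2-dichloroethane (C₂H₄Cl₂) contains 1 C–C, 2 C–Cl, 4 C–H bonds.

Let D be the C–C bond energy.
Σ(broken) = 4×423 + 1×628 + 1×248 = 2568
Σ(formed) = 1×D + 2×321 + 4×423 = 2334 + D
ΔH = Σ(broken) − Σ(formed) = (2568) − (2334 + D) = +234 − D
Setting this equal to −107 kJ gives D = 341 kJ/mol.

D(C–C) ≈ 341 kJ/mol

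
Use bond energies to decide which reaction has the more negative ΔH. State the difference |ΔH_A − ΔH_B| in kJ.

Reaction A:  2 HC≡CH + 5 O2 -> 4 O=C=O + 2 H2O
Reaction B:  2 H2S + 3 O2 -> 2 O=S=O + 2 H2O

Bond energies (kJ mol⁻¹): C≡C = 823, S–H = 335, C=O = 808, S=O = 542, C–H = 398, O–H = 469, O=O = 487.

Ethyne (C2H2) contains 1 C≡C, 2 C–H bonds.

Reaction A, by 1424 kJ

Reaction A:
  Bonds broken (reactants):
    C≡C: 2 × 823 = 1646
    C–H: 4 × 398 = 1592
    O=O: 5 × 487 = 2435
    Σ(broken) = 5673 kJ
  Bonds formed (products):
    C=O: 8 × 808 = 6464
    O–H: 4 × 469 = 1876
    Σ(formed) = 8340 kJ
  ΔH_A = 5673 − 8340 = −2667 kJ
Reaction B:
  Bonds broken (reactants):
    O=O: 3 × 487 = 1461
    S–H: 4 × 335 = 1340
    Σ(broken) = 2801 kJ
  Bonds formed (products):
    O–H: 4 × 469 = 1876
    S=O: 4 × 542 = 2168
    Σ(formed) = 4044 kJ
  ΔH_B = 2801 − 4044 = −1243 kJ
ΔH_A − ΔH_B = −1424 kJ, so reaction A has the more negative ΔH; |ΔH_A − ΔH_B| = 1424 kJ.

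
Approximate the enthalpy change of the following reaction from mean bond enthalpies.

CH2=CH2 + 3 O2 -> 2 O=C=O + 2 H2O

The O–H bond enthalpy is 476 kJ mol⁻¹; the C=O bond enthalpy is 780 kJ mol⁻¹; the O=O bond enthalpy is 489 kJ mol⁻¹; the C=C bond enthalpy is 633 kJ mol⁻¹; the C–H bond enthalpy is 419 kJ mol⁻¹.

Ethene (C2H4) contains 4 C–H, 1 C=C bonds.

Bonds broken (reactants):
  C–H: 4 × 419 = 1676
  C=C: 1 × 633 = 633
  O=O: 3 × 489 = 1467
  Σ(broken) = 3776 kJ
Bonds formed (products):
  C=O: 4 × 780 = 3120
  O–H: 4 × 476 = 1904
  Σ(formed) = 5024 kJ
ΔH = Σ(broken) − Σ(formed) = 3776 − 5024 = −1248 kJ

ΔH ≈ −1248 kJ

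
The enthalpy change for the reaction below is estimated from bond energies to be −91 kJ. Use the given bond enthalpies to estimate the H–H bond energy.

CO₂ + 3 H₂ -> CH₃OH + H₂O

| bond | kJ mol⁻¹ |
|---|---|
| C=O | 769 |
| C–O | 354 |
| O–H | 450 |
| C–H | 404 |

Let D be the H–H bond energy.
Σ(broken) = 2×769 + 3×D = 1538 + 3D
Σ(formed) = 3×404 + 1×354 + 3×450 = 2916
ΔH = Σ(broken) − Σ(formed) = (1538 + 3D) − (2916) = −1378 + 3D
Setting this equal to −91 kJ gives 3D = 1287, so D = 429 kJ/mol.

D(H–H) ≈ 429 kJ/mol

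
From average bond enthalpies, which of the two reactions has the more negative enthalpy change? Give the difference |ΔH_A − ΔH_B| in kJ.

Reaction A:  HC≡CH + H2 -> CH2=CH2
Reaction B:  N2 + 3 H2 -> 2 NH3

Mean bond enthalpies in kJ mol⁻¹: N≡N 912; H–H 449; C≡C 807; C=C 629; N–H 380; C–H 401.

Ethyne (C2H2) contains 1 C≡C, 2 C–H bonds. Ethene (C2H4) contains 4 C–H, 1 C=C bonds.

Reaction A, by 154 kJ

Reaction A:
  Bonds broken (reactants):
    C≡C: 1 × 807 = 807
    C–H: 2 × 401 = 802
    H–H: 1 × 449 = 449
    Σ(broken) = 2058 kJ
  Bonds formed (products):
    C–H: 4 × 401 = 1604
    C=C: 1 × 629 = 629
    Σ(formed) = 2233 kJ
  ΔH_A = 2058 − 2233 = −175 kJ
Reaction B:
  Bonds broken (reactants):
    H–H: 3 × 449 = 1347
    N≡N: 1 × 912 = 912
    Σ(broken) = 2259 kJ
  Bonds formed (products):
    N–H: 6 × 380 = 2280
    Σ(formed) = 2280 kJ
  ΔH_B = 2259 − 2280 = −21 kJ
ΔH_A − ΔH_B = −154 kJ, so reaction A has the more negative ΔH; |ΔH_A − ΔH_B| = 154 kJ.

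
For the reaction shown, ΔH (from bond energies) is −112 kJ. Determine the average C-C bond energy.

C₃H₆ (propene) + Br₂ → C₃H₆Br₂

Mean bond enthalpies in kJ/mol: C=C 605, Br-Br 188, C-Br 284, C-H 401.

Let D be the C-C bond energy.
Σ(broken) = 1×188 + 1×D + 6×401 + 1×605 = 3199 + D
Σ(formed) = 2×284 + 2×D + 6×401 = 2974 + 2D
ΔH = Σ(broken) − Σ(formed) = (3199 + D) − (2974 + 2D) = +225 − D
Setting this equal to −112 kJ gives D = 337 kJ/mol.

D(C-C) ≈ 337 kJ/mol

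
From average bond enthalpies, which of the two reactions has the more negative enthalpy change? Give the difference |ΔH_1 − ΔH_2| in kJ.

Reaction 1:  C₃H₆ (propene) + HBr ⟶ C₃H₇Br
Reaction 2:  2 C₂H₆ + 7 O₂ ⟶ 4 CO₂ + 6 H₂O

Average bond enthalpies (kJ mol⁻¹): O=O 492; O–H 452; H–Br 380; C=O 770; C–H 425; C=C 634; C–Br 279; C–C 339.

Reaction 2, by 2333 kJ

Reaction 1:
  Bonds broken (reactants):
    C–C: 1 × 339 = 339
    C–H: 6 × 425 = 2550
    C=C: 1 × 634 = 634
    H–Br: 1 × 380 = 380
    Σ(broken) = 3903 kJ
  Bonds formed (products):
    C–Br: 1 × 279 = 279
    C–C: 2 × 339 = 678
    C–H: 7 × 425 = 2975
    Σ(formed) = 3932 kJ
  ΔH_1 = 3903 − 3932 = −29 kJ
Reaction 2:
  Bonds broken (reactants):
    C–C: 2 × 339 = 678
    C–H: 12 × 425 = 5100
    O=O: 7 × 492 = 3444
    Σ(broken) = 9222 kJ
  Bonds formed (products):
    C=O: 8 × 770 = 6160
    O–H: 12 × 452 = 5424
    Σ(formed) = 11584 kJ
  ΔH_2 = 9222 − 11584 = −2362 kJ
ΔH_1 − ΔH_2 = +2333 kJ, so reaction 2 has the more negative ΔH; |ΔH_1 − ΔH_2| = 2333 kJ.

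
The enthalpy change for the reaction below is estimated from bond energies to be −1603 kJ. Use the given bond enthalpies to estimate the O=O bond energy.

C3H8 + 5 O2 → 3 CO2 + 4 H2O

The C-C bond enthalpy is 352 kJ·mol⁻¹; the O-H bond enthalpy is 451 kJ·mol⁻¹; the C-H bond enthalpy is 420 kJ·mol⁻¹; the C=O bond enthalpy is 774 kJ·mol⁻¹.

D(O=O) ≈ 517 kJ/mol

Let D be the O=O bond energy.
Σ(broken) = 2×352 + 8×420 + 5×D = 4064 + 5D
Σ(formed) = 6×774 + 8×451 = 8252
ΔH = Σ(broken) − Σ(formed) = (4064 + 5D) − (8252) = −4188 + 5D
Setting this equal to −1603 kJ gives 5D = 2585, so D = 517 kJ/mol.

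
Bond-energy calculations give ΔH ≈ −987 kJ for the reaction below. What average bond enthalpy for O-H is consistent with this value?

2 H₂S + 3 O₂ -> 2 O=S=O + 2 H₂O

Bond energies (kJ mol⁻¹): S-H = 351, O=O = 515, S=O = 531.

Let D be the O-H bond energy.
Σ(broken) = 3×515 + 4×351 = 2949
Σ(formed) = 4×D + 4×531 = 2124 + 4D
ΔH = Σ(broken) − Σ(formed) = (2949) − (2124 + 4D) = +825 − 4D
Setting this equal to −987 kJ gives 4D = 1812, so D = 453 kJ/mol.

D(O-H) ≈ 453 kJ/mol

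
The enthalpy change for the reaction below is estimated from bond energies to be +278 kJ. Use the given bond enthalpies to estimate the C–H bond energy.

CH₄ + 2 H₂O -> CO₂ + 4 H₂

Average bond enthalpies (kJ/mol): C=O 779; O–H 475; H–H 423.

D(C–H) ≈ 407 kJ/mol

Let D be the C–H bond energy.
Σ(broken) = 4×D + 4×475 = 1900 + 4D
Σ(formed) = 2×779 + 4×423 = 3250
ΔH = Σ(broken) − Σ(formed) = (1900 + 4D) − (3250) = −1350 + 4D
Setting this equal to +278 kJ gives 4D = 1628, so D = 407 kJ/mol.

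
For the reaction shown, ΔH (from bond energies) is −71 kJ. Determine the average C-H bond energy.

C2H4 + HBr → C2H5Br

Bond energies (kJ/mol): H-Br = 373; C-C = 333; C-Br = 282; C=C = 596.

Let D be the C-H bond energy.
Σ(broken) = 4×D + 1×596 + 1×373 = 969 + 4D
Σ(formed) = 1×282 + 1×333 + 5×D = 615 + 5D
ΔH = Σ(broken) − Σ(formed) = (969 + 4D) − (615 + 5D) = +354 − D
Setting this equal to −71 kJ gives D = 425 kJ/mol.

D(C-H) ≈ 425 kJ/mol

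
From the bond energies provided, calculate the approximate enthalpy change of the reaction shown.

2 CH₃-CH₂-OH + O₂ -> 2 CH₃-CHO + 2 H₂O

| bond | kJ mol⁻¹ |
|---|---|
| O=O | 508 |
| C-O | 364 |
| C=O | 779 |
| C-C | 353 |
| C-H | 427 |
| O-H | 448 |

Bonds broken (reactants):
  C-C: 2 × 353 = 706
  C-H: 10 × 427 = 4270
  C-O: 2 × 364 = 728
  O-H: 2 × 448 = 896
  O=O: 1 × 508 = 508
  Σ(broken) = 7108 kJ
Bonds formed (products):
  C-C: 2 × 353 = 706
  C-H: 8 × 427 = 3416
  C=O: 2 × 779 = 1558
  O-H: 4 × 448 = 1792
  Σ(formed) = 7472 kJ
ΔH = Σ(broken) − Σ(formed) = 7108 − 7472 = −364 kJ

ΔH ≈ −364 kJ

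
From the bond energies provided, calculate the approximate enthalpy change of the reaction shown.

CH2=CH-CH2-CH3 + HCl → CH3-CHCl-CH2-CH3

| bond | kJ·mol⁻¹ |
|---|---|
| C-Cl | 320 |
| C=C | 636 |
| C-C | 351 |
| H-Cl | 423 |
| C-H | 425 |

Bonds broken (reactants):
  C-C: 2 × 351 = 702
  C-H: 8 × 425 = 3400
  C=C: 1 × 636 = 636
  H-Cl: 1 × 423 = 423
  Σ(broken) = 5161 kJ
Bonds formed (products):
  C-C: 3 × 351 = 1053
  C-Cl: 1 × 320 = 320
  C-H: 9 × 425 = 3825
  Σ(formed) = 5198 kJ
ΔH = Σ(broken) − Σ(formed) = 5161 − 5198 = −37 kJ

ΔH ≈ −37 kJ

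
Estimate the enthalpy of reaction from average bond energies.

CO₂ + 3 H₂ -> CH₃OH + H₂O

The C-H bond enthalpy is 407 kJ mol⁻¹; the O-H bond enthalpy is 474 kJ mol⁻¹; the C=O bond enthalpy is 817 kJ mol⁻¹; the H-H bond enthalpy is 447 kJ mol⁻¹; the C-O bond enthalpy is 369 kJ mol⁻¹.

Bonds broken (reactants):
  C=O: 2 × 817 = 1634
  H-H: 3 × 447 = 1341
  Σ(broken) = 2975 kJ
Bonds formed (products):
  C-H: 3 × 407 = 1221
  C-O: 1 × 369 = 369
  O-H: 3 × 474 = 1422
  Σ(formed) = 3012 kJ
ΔH = Σ(broken) − Σ(formed) = 2975 − 3012 = −37 kJ

ΔH ≈ −37 kJ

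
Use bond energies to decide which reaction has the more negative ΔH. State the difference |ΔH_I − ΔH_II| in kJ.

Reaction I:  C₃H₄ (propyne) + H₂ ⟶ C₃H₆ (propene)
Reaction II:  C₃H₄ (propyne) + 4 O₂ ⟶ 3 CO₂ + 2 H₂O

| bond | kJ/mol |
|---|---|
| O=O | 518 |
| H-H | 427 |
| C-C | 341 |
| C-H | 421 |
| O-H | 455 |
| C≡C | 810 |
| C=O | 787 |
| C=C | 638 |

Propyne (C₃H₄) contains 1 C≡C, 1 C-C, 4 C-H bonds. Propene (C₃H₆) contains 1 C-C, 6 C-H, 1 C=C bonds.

Reaction I:
  Bonds broken (reactants):
    C≡C: 1 × 810 = 810
    C-C: 1 × 341 = 341
    C-H: 4 × 421 = 1684
    H-H: 1 × 427 = 427
    Σ(broken) = 3262 kJ
  Bonds formed (products):
    C-C: 1 × 341 = 341
    C-H: 6 × 421 = 2526
    C=C: 1 × 638 = 638
    Σ(formed) = 3505 kJ
  ΔH_I = 3262 − 3505 = −243 kJ
Reaction II:
  Bonds broken (reactants):
    C≡C: 1 × 810 = 810
    C-C: 1 × 341 = 341
    C-H: 4 × 421 = 1684
    O=O: 4 × 518 = 2072
    Σ(broken) = 4907 kJ
  Bonds formed (products):
    C=O: 6 × 787 = 4722
    O-H: 4 × 455 = 1820
    Σ(formed) = 6542 kJ
  ΔH_II = 4907 − 6542 = −1635 kJ
ΔH_I − ΔH_II = +1392 kJ, so reaction II has the more negative ΔH; |ΔH_I − ΔH_II| = 1392 kJ.

Reaction II, by 1392 kJ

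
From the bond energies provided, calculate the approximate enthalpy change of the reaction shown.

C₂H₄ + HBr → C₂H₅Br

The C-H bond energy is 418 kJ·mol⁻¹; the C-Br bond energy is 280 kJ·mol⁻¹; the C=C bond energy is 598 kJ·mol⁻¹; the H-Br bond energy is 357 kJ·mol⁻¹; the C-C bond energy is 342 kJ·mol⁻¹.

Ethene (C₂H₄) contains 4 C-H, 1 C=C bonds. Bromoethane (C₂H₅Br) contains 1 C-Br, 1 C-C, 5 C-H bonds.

ΔH ≈ −85 kJ

Bonds broken (reactants):
  C-H: 4 × 418 = 1672
  C=C: 1 × 598 = 598
  H-Br: 1 × 357 = 357
  Σ(broken) = 2627 kJ
Bonds formed (products):
  C-Br: 1 × 280 = 280
  C-C: 1 × 342 = 342
  C-H: 5 × 418 = 2090
  Σ(formed) = 2712 kJ
ΔH = Σ(broken) − Σ(formed) = 2627 − 2712 = −85 kJ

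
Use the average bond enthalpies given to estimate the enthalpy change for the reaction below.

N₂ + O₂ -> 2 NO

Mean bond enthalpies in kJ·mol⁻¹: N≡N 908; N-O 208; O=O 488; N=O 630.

Bonds broken (reactants):
  N≡N: 1 × 908 = 908
  O=O: 1 × 488 = 488
  Σ(broken) = 1396 kJ
Bonds formed (products):
  N=O: 2 × 630 = 1260
  Σ(formed) = 1260 kJ
ΔH = Σ(broken) − Σ(formed) = 1396 − 1260 = +136 kJ

ΔH ≈ +136 kJ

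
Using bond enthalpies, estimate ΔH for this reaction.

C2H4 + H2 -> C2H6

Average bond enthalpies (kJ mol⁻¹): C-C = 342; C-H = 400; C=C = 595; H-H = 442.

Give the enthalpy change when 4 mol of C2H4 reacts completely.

Bonds broken (reactants):
  C-H: 4 × 400 = 1600
  C=C: 1 × 595 = 595
  H-H: 1 × 442 = 442
  Σ(broken) = 2637 kJ
Bonds formed (products):
  C-C: 1 × 342 = 342
  C-H: 6 × 400 = 2400
  Σ(formed) = 2742 kJ
ΔH = Σ(broken) − Σ(formed) = 2637 − 2742 = −105 kJ
For 4× the reaction as written: 4 × (−105) = −420 kJ

ΔH = −420 kJ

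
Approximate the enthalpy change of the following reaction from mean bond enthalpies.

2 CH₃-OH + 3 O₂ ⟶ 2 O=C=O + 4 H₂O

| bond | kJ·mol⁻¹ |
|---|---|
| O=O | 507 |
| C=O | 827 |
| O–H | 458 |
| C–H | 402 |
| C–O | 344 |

ΔH ≈ −1435 kJ

Bonds broken (reactants):
  C–H: 6 × 402 = 2412
  C–O: 2 × 344 = 688
  O–H: 2 × 458 = 916
  O=O: 3 × 507 = 1521
  Σ(broken) = 5537 kJ
Bonds formed (products):
  C=O: 4 × 827 = 3308
  O–H: 8 × 458 = 3664
  Σ(formed) = 6972 kJ
ΔH = Σ(broken) − Σ(formed) = 5537 − 6972 = −1435 kJ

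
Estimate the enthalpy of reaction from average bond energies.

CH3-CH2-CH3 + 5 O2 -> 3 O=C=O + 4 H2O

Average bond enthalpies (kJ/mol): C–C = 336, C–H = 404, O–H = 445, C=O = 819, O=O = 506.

ΔH ≈ −2040 kJ

Bonds broken (reactants):
  C–C: 2 × 336 = 672
  C–H: 8 × 404 = 3232
  O=O: 5 × 506 = 2530
  Σ(broken) = 6434 kJ
Bonds formed (products):
  C=O: 6 × 819 = 4914
  O–H: 8 × 445 = 3560
  Σ(formed) = 8474 kJ
ΔH = Σ(broken) − Σ(formed) = 6434 − 8474 = −2040 kJ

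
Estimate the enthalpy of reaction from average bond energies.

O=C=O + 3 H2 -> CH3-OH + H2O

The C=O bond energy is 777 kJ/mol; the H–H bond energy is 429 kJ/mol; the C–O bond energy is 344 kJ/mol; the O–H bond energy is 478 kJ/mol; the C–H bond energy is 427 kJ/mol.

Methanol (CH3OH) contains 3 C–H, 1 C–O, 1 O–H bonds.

Bonds broken (reactants):
  C=O: 2 × 777 = 1554
  H–H: 3 × 429 = 1287
  Σ(broken) = 2841 kJ
Bonds formed (products):
  C–H: 3 × 427 = 1281
  C–O: 1 × 344 = 344
  O–H: 3 × 478 = 1434
  Σ(formed) = 3059 kJ
ΔH = Σ(broken) − Σ(formed) = 2841 − 3059 = −218 kJ

ΔH ≈ −218 kJ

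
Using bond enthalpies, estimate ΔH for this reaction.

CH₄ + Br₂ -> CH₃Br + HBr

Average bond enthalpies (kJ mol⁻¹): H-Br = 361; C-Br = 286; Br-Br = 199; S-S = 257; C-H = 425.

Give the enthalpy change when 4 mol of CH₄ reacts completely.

ΔH = −92 kJ

Bonds broken (reactants):
  Br-Br: 1 × 199 = 199
  C-H: 4 × 425 = 1700
  Σ(broken) = 1899 kJ
Bonds formed (products):
  C-Br: 1 × 286 = 286
  C-H: 3 × 425 = 1275
  H-Br: 1 × 361 = 361
  Σ(formed) = 1922 kJ
ΔH = Σ(broken) − Σ(formed) = 1899 − 1922 = −23 kJ
For 4× the reaction as written: 4 × (−23) = −92 kJ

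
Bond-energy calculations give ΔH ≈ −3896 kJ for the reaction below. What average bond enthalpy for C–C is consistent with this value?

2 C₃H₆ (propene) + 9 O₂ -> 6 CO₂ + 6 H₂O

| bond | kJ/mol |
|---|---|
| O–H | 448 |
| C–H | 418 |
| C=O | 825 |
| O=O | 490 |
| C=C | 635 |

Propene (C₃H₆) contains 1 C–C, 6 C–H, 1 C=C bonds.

Let D be the C–C bond energy.
Σ(broken) = 2×D + 12×418 + 2×635 + 9×490 = 10696 + 2D
Σ(formed) = 12×825 + 12×448 = 15276
ΔH = Σ(broken) − Σ(formed) = (10696 + 2D) − (15276) = −4580 + 2D
Setting this equal to −3896 kJ gives 2D = 684, so D = 342 kJ/mol.

D(C–C) ≈ 342 kJ/mol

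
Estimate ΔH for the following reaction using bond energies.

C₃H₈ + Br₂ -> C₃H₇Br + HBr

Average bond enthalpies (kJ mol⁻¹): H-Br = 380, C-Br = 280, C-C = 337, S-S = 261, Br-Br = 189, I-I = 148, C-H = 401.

ΔH ≈ −70 kJ

Bonds broken (reactants):
  Br-Br: 1 × 189 = 189
  C-C: 2 × 337 = 674
  C-H: 8 × 401 = 3208
  Σ(broken) = 4071 kJ
Bonds formed (products):
  C-Br: 1 × 280 = 280
  C-C: 2 × 337 = 674
  C-H: 7 × 401 = 2807
  H-Br: 1 × 380 = 380
  Σ(formed) = 4141 kJ
ΔH = Σ(broken) − Σ(formed) = 4071 − 4141 = −70 kJ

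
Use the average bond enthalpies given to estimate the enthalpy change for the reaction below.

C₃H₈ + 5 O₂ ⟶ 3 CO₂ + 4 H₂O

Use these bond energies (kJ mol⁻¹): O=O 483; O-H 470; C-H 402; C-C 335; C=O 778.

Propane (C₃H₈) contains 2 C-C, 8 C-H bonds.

ΔH ≈ −2127 kJ

Bonds broken (reactants):
  C-C: 2 × 335 = 670
  C-H: 8 × 402 = 3216
  O=O: 5 × 483 = 2415
  Σ(broken) = 6301 kJ
Bonds formed (products):
  C=O: 6 × 778 = 4668
  O-H: 8 × 470 = 3760
  Σ(formed) = 8428 kJ
ΔH = Σ(broken) − Σ(formed) = 6301 − 8428 = −2127 kJ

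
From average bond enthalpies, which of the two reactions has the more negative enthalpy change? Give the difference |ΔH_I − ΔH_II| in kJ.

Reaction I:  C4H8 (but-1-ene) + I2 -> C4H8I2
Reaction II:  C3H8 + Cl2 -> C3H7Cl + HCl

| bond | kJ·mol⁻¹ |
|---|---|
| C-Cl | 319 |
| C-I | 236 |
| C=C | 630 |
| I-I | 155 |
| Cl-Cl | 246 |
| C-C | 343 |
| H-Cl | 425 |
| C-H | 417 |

Reaction I:
  Bonds broken (reactants):
    C-C: 2 × 343 = 686
    C-H: 8 × 417 = 3336
    C=C: 1 × 630 = 630
    I-I: 1 × 155 = 155
    Σ(broken) = 4807 kJ
  Bonds formed (products):
    C-C: 3 × 343 = 1029
    C-H: 8 × 417 = 3336
    C-I: 2 × 236 = 472
    Σ(formed) = 4837 kJ
  ΔH_I = 4807 − 4837 = −30 kJ
Reaction II:
  Bonds broken (reactants):
    C-C: 2 × 343 = 686
    C-H: 8 × 417 = 3336
    Cl-Cl: 1 × 246 = 246
    Σ(broken) = 4268 kJ
  Bonds formed (products):
    C-C: 2 × 343 = 686
    C-Cl: 1 × 319 = 319
    C-H: 7 × 417 = 2919
    H-Cl: 1 × 425 = 425
    Σ(formed) = 4349 kJ
  ΔH_II = 4268 − 4349 = −81 kJ
ΔH_I − ΔH_II = +51 kJ, so reaction II has the more negative ΔH; |ΔH_I − ΔH_II| = 51 kJ.

Reaction II, by 51 kJ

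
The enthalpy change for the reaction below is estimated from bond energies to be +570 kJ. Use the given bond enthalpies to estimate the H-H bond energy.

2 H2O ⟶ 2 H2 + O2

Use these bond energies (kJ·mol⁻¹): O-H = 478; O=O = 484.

D(H-H) ≈ 429 kJ/mol

Let D be the H-H bond energy.
Σ(broken) = 4×478 = 1912
Σ(formed) = 2×D + 1×484 = 484 + 2D
ΔH = Σ(broken) − Σ(formed) = (1912) − (484 + 2D) = +1428 − 2D
Setting this equal to +570 kJ gives 2D = 858, so D = 429 kJ/mol.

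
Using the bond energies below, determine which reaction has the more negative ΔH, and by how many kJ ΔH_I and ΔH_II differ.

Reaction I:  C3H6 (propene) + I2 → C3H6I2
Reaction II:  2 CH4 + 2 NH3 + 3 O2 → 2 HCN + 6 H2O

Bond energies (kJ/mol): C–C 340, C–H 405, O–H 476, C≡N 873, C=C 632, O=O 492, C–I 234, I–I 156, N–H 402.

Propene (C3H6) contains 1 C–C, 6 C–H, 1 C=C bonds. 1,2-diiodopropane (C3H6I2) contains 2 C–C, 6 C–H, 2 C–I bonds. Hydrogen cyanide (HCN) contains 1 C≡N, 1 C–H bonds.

Reaction II, by 1120 kJ

Reaction I:
  Bonds broken (reactants):
    C–C: 1 × 340 = 340
    C–H: 6 × 405 = 2430
    C=C: 1 × 632 = 632
    I–I: 1 × 156 = 156
    Σ(broken) = 3558 kJ
  Bonds formed (products):
    C–C: 2 × 340 = 680
    C–H: 6 × 405 = 2430
    C–I: 2 × 234 = 468
    Σ(formed) = 3578 kJ
  ΔH_I = 3558 − 3578 = −20 kJ
Reaction II:
  Bonds broken (reactants):
    C–H: 8 × 405 = 3240
    N–H: 6 × 402 = 2412
    O=O: 3 × 492 = 1476
    Σ(broken) = 7128 kJ
  Bonds formed (products):
    C≡N: 2 × 873 = 1746
    C–H: 2 × 405 = 810
    O–H: 12 × 476 = 5712
    Σ(formed) = 8268 kJ
  ΔH_II = 7128 − 8268 = −1140 kJ
ΔH_I − ΔH_II = +1120 kJ, so reaction II has the more negative ΔH; |ΔH_I − ΔH_II| = 1120 kJ.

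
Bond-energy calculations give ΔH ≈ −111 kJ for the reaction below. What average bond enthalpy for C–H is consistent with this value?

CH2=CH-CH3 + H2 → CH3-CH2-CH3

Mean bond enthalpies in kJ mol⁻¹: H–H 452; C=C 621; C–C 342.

D(C–H) ≈ 421 kJ/mol

Let D be the C–H bond energy.
Σ(broken) = 1×342 + 6×D + 1×621 + 1×452 = 1415 + 6D
Σ(formed) = 2×342 + 8×D = 684 + 8D
ΔH = Σ(broken) − Σ(formed) = (1415 + 6D) − (684 + 8D) = +731 − 2D
Setting this equal to −111 kJ gives 2D = 842, so D = 421 kJ/mol.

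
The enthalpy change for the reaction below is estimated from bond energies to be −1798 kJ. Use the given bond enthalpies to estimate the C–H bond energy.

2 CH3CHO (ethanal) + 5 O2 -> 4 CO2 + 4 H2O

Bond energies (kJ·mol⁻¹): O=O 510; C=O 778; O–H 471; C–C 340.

Let D be the C–H bond energy.
Σ(broken) = 2×340 + 8×D + 2×778 + 5×510 = 4786 + 8D
Σ(formed) = 8×778 + 8×471 = 9992
ΔH = Σ(broken) − Σ(formed) = (4786 + 8D) − (9992) = −5206 + 8D
Setting this equal to −1798 kJ gives 8D = 3408, so D = 426 kJ/mol.

D(C–H) ≈ 426 kJ/mol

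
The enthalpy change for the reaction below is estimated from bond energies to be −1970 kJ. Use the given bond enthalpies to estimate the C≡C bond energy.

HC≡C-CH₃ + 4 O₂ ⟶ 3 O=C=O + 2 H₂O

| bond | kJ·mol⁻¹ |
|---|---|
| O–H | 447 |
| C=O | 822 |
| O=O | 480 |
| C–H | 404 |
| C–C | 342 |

D(C≡C) ≈ 872 kJ/mol

Let D be the C≡C bond energy.
Σ(broken) = 1×D + 1×342 + 4×404 + 4×480 = 3878 + D
Σ(formed) = 6×822 + 4×447 = 6720
ΔH = Σ(broken) − Σ(formed) = (3878 + D) − (6720) = −2842 + D
Setting this equal to −1970 kJ gives D = 872 kJ/mol.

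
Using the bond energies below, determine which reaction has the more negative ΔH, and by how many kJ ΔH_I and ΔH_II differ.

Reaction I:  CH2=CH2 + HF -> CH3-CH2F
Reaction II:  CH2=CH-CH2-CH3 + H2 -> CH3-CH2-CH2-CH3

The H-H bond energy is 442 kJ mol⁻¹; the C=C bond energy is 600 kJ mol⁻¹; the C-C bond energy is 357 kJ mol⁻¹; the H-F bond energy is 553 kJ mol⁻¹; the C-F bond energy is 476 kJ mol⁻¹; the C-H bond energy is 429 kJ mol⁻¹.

Reaction II, by 64 kJ

Reaction I:
  Bonds broken (reactants):
    C-H: 4 × 429 = 1716
    C=C: 1 × 600 = 600
    H-F: 1 × 553 = 553
    Σ(broken) = 2869 kJ
  Bonds formed (products):
    C-C: 1 × 357 = 357
    C-F: 1 × 476 = 476
    C-H: 5 × 429 = 2145
    Σ(formed) = 2978 kJ
  ΔH_I = 2869 − 2978 = −109 kJ
Reaction II:
  Bonds broken (reactants):
    C-C: 2 × 357 = 714
    C-H: 8 × 429 = 3432
    C=C: 1 × 600 = 600
    H-H: 1 × 442 = 442
    Σ(broken) = 5188 kJ
  Bonds formed (products):
    C-C: 3 × 357 = 1071
    C-H: 10 × 429 = 4290
    Σ(formed) = 5361 kJ
  ΔH_II = 5188 − 5361 = −173 kJ
ΔH_I − ΔH_II = +64 kJ, so reaction II has the more negative ΔH; |ΔH_I − ΔH_II| = 64 kJ.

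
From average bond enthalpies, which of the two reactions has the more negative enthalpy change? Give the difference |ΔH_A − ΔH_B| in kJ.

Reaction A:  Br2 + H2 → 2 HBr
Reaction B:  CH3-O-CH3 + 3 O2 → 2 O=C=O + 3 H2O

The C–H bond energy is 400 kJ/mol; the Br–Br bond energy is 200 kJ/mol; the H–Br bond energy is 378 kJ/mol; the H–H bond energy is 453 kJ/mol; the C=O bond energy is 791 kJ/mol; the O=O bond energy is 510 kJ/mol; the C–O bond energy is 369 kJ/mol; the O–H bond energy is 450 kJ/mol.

Reaction A:
  Bonds broken (reactants):
    Br–Br: 1 × 200 = 200
    H–H: 1 × 453 = 453
    Σ(broken) = 653 kJ
  Bonds formed (products):
    H–Br: 2 × 378 = 756
    Σ(formed) = 756 kJ
  ΔH_A = 653 − 756 = −103 kJ
Reaction B:
  Bonds broken (reactants):
    C–H: 6 × 400 = 2400
    C–O: 2 × 369 = 738
    O=O: 3 × 510 = 1530
    Σ(broken) = 4668 kJ
  Bonds formed (products):
    C=O: 4 × 791 = 3164
    O–H: 6 × 450 = 2700
    Σ(formed) = 5864 kJ
  ΔH_B = 4668 − 5864 = −1196 kJ
ΔH_A − ΔH_B = +1093 kJ, so reaction B has the more negative ΔH; |ΔH_A − ΔH_B| = 1093 kJ.

Reaction B, by 1093 kJ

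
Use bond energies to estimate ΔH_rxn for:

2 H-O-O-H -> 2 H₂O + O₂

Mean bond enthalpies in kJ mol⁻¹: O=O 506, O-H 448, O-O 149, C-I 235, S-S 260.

ΔH ≈ −208 kJ

Bonds broken (reactants):
  O-H: 4 × 448 = 1792
  O-O: 2 × 149 = 298
  Σ(broken) = 2090 kJ
Bonds formed (products):
  O-H: 4 × 448 = 1792
  O=O: 1 × 506 = 506
  Σ(formed) = 2298 kJ
ΔH = Σ(broken) − Σ(formed) = 2090 − 2298 = −208 kJ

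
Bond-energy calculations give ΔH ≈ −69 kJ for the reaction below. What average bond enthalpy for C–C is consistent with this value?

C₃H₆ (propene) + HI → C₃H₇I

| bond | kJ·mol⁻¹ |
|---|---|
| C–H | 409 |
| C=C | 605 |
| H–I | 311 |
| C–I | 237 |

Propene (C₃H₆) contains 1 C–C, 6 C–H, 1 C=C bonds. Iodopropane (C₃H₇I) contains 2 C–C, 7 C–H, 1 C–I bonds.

Let D be the C–C bond energy.
Σ(broken) = 1×D + 6×409 + 1×605 + 1×311 = 3370 + D
Σ(formed) = 2×D + 7×409 + 1×237 = 3100 + 2D
ΔH = Σ(broken) − Σ(formed) = (3370 + D) − (3100 + 2D) = +270 − D
Setting this equal to −69 kJ gives D = 339 kJ/mol.

D(C–C) ≈ 339 kJ/mol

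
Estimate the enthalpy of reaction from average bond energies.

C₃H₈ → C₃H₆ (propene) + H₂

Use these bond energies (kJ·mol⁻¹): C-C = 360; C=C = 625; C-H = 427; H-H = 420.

ΔH ≈ +169 kJ

Bonds broken (reactants):
  C-C: 2 × 360 = 720
  C-H: 8 × 427 = 3416
  Σ(broken) = 4136 kJ
Bonds formed (products):
  C-C: 1 × 360 = 360
  C-H: 6 × 427 = 2562
  C=C: 1 × 625 = 625
  H-H: 1 × 420 = 420
  Σ(formed) = 3967 kJ
ΔH = Σ(broken) − Σ(formed) = 4136 − 3967 = +169 kJ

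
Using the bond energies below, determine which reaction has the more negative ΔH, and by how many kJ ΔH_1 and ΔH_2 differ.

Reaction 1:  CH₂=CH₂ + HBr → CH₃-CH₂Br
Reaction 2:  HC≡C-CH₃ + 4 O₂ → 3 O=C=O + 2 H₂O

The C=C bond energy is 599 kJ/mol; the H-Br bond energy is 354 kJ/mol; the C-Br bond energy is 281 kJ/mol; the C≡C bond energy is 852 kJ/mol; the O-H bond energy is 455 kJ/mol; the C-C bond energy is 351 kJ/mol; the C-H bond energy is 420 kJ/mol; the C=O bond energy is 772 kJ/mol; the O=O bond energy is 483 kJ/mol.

Reaction 2, by 1538 kJ

Reaction 1:
  Bonds broken (reactants):
    C-H: 4 × 420 = 1680
    C=C: 1 × 599 = 599
    H-Br: 1 × 354 = 354
    Σ(broken) = 2633 kJ
  Bonds formed (products):
    C-Br: 1 × 281 = 281
    C-C: 1 × 351 = 351
    C-H: 5 × 420 = 2100
    Σ(formed) = 2732 kJ
  ΔH_1 = 2633 − 2732 = −99 kJ
Reaction 2:
  Bonds broken (reactants):
    C≡C: 1 × 852 = 852
    C-C: 1 × 351 = 351
    C-H: 4 × 420 = 1680
    O=O: 4 × 483 = 1932
    Σ(broken) = 4815 kJ
  Bonds formed (products):
    C=O: 6 × 772 = 4632
    O-H: 4 × 455 = 1820
    Σ(formed) = 6452 kJ
  ΔH_2 = 4815 − 6452 = −1637 kJ
ΔH_1 − ΔH_2 = +1538 kJ, so reaction 2 has the more negative ΔH; |ΔH_1 − ΔH_2| = 1538 kJ.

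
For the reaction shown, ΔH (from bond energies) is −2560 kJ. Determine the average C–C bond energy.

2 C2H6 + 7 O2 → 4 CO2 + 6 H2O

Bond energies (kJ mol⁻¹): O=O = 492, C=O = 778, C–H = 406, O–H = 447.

Let D be the C–C bond energy.
Σ(broken) = 2×D + 12×406 + 7×492 = 8316 + 2D
Σ(formed) = 8×778 + 12×447 = 11588
ΔH = Σ(broken) − Σ(formed) = (8316 + 2D) − (11588) = −3272 + 2D
Setting this equal to −2560 kJ gives 2D = 712, so D = 356 kJ/mol.

D(C–C) ≈ 356 kJ/mol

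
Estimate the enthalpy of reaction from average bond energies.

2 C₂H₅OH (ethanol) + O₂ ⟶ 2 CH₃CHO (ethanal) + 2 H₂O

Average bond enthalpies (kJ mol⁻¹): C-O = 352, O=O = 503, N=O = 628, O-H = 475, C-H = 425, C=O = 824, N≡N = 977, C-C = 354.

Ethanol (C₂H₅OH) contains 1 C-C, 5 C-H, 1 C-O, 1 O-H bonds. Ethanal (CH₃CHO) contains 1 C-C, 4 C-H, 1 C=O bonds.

ΔH ≈ −541 kJ

Bonds broken (reactants):
  C-C: 2 × 354 = 708
  C-H: 10 × 425 = 4250
  C-O: 2 × 352 = 704
  O-H: 2 × 475 = 950
  O=O: 1 × 503 = 503
  Σ(broken) = 7115 kJ
Bonds formed (products):
  C-C: 2 × 354 = 708
  C-H: 8 × 425 = 3400
  C=O: 2 × 824 = 1648
  O-H: 4 × 475 = 1900
  Σ(formed) = 7656 kJ
ΔH = Σ(broken) − Σ(formed) = 7115 − 7656 = −541 kJ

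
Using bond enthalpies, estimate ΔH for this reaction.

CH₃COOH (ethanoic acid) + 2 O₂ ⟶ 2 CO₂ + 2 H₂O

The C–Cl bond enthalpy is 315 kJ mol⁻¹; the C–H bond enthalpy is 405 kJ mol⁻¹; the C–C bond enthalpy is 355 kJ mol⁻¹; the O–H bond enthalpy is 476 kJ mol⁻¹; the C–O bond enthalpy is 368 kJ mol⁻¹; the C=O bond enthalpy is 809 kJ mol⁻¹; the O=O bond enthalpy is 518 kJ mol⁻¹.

Bonds broken (reactants):
  C–C: 1 × 355 = 355
  C–H: 3 × 405 = 1215
  C–O: 1 × 368 = 368
  C=O: 1 × 809 = 809
  O–H: 1 × 476 = 476
  O=O: 2 × 518 = 1036
  Σ(broken) = 4259 kJ
Bonds formed (products):
  C=O: 4 × 809 = 3236
  O–H: 4 × 476 = 1904
  Σ(formed) = 5140 kJ
ΔH = Σ(broken) − Σ(formed) = 4259 − 5140 = −881 kJ

ΔH ≈ −881 kJ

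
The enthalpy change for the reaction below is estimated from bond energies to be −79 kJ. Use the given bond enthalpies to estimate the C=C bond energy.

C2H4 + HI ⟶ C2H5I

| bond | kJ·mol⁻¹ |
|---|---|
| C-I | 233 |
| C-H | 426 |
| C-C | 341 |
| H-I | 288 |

Let D be the C=C bond energy.
Σ(broken) = 4×426 + 1×D + 1×288 = 1992 + D
Σ(formed) = 1×341 + 5×426 + 1×233 = 2704
ΔH = Σ(broken) − Σ(formed) = (1992 + D) − (2704) = −712 + D
Setting this equal to −79 kJ gives D = 633 kJ/mol.

D(C=C) ≈ 633 kJ/mol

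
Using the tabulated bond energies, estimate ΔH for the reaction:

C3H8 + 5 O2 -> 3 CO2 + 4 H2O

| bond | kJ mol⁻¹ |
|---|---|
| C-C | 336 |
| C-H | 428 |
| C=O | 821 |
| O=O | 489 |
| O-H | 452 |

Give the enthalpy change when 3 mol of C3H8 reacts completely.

ΔH = −6003 kJ

Bonds broken (reactants):
  C-C: 2 × 336 = 672
  C-H: 8 × 428 = 3424
  O=O: 5 × 489 = 2445
  Σ(broken) = 6541 kJ
Bonds formed (products):
  C=O: 6 × 821 = 4926
  O-H: 8 × 452 = 3616
  Σ(formed) = 8542 kJ
ΔH = Σ(broken) − Σ(formed) = 6541 − 8542 = −2001 kJ
For 3× the reaction as written: 3 × (−2001) = −6003 kJ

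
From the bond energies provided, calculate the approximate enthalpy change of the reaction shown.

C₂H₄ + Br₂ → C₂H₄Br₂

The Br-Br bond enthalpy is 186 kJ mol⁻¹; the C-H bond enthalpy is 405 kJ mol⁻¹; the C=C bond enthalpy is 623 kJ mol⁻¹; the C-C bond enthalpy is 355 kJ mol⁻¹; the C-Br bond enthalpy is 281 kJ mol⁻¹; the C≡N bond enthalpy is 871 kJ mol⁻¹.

ΔH ≈ −108 kJ

Bonds broken (reactants):
  Br-Br: 1 × 186 = 186
  C-H: 4 × 405 = 1620
  C=C: 1 × 623 = 623
  Σ(broken) = 2429 kJ
Bonds formed (products):
  C-Br: 2 × 281 = 562
  C-C: 1 × 355 = 355
  C-H: 4 × 405 = 1620
  Σ(formed) = 2537 kJ
ΔH = Σ(broken) − Σ(formed) = 2429 − 2537 = −108 kJ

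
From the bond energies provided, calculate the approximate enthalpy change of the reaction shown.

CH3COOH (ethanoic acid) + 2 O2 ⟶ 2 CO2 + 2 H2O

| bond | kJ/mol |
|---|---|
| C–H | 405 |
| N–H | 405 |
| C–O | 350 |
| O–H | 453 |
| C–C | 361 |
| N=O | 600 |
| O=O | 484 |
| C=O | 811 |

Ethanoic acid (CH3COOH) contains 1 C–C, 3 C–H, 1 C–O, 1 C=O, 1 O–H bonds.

ΔH ≈ −898 kJ

Bonds broken (reactants):
  C–C: 1 × 361 = 361
  C–H: 3 × 405 = 1215
  C–O: 1 × 350 = 350
  C=O: 1 × 811 = 811
  O–H: 1 × 453 = 453
  O=O: 2 × 484 = 968
  Σ(broken) = 4158 kJ
Bonds formed (products):
  C=O: 4 × 811 = 3244
  O–H: 4 × 453 = 1812
  Σ(formed) = 5056 kJ
ΔH = Σ(broken) − Σ(formed) = 4158 − 5056 = −898 kJ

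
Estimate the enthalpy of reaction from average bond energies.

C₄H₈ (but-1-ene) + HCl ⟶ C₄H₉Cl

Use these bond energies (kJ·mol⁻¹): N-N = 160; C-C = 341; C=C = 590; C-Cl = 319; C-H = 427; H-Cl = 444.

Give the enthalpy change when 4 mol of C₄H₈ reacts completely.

ΔH = −212 kJ

Bonds broken (reactants):
  C-C: 2 × 341 = 682
  C-H: 8 × 427 = 3416
  C=C: 1 × 590 = 590
  H-Cl: 1 × 444 = 444
  Σ(broken) = 5132 kJ
Bonds formed (products):
  C-C: 3 × 341 = 1023
  C-Cl: 1 × 319 = 319
  C-H: 9 × 427 = 3843
  Σ(formed) = 5185 kJ
ΔH = Σ(broken) − Σ(formed) = 5132 − 5185 = −53 kJ
For 4× the reaction as written: 4 × (−53) = −212 kJ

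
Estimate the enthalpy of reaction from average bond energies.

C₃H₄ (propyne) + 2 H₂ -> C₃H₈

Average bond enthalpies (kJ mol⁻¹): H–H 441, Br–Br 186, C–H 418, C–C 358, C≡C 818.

ΔH ≈ −330 kJ

Bonds broken (reactants):
  C≡C: 1 × 818 = 818
  C–C: 1 × 358 = 358
  C–H: 4 × 418 = 1672
  H–H: 2 × 441 = 882
  Σ(broken) = 3730 kJ
Bonds formed (products):
  C–C: 2 × 358 = 716
  C–H: 8 × 418 = 3344
  Σ(formed) = 4060 kJ
ΔH = Σ(broken) − Σ(formed) = 3730 − 4060 = −330 kJ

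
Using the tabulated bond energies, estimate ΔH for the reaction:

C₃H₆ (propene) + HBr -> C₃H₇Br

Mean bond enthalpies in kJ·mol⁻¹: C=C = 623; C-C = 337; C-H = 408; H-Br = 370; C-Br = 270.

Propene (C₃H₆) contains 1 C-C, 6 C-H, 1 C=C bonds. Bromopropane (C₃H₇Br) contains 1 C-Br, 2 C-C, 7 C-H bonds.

ΔH ≈ −22 kJ

Bonds broken (reactants):
  C-C: 1 × 337 = 337
  C-H: 6 × 408 = 2448
  C=C: 1 × 623 = 623
  H-Br: 1 × 370 = 370
  Σ(broken) = 3778 kJ
Bonds formed (products):
  C-Br: 1 × 270 = 270
  C-C: 2 × 337 = 674
  C-H: 7 × 408 = 2856
  Σ(formed) = 3800 kJ
ΔH = Σ(broken) − Σ(formed) = 3778 − 3800 = −22 kJ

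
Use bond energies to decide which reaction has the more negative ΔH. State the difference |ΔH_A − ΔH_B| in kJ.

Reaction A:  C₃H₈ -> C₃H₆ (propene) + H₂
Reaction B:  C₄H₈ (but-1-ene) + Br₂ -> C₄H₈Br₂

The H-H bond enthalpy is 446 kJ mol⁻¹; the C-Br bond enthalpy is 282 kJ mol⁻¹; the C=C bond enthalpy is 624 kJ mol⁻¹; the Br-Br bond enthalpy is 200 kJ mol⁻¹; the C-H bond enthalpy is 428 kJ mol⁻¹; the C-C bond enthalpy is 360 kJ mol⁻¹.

Reaction A:
  Bonds broken (reactants):
    C-C: 2 × 360 = 720
    C-H: 8 × 428 = 3424
    Σ(broken) = 4144 kJ
  Bonds formed (products):
    C-C: 1 × 360 = 360
    C-H: 6 × 428 = 2568
    C=C: 1 × 624 = 624
    H-H: 1 × 446 = 446
    Σ(formed) = 3998 kJ
  ΔH_A = 4144 − 3998 = +146 kJ
Reaction B:
  Bonds broken (reactants):
    Br-Br: 1 × 200 = 200
    C-C: 2 × 360 = 720
    C-H: 8 × 428 = 3424
    C=C: 1 × 624 = 624
    Σ(broken) = 4968 kJ
  Bonds formed (products):
    C-Br: 2 × 282 = 564
    C-C: 3 × 360 = 1080
    C-H: 8 × 428 = 3424
    Σ(formed) = 5068 kJ
  ΔH_B = 4968 − 5068 = −100 kJ
ΔH_A − ΔH_B = +246 kJ, so reaction B has the more negative ΔH; |ΔH_A − ΔH_B| = 246 kJ.

Reaction B, by 246 kJ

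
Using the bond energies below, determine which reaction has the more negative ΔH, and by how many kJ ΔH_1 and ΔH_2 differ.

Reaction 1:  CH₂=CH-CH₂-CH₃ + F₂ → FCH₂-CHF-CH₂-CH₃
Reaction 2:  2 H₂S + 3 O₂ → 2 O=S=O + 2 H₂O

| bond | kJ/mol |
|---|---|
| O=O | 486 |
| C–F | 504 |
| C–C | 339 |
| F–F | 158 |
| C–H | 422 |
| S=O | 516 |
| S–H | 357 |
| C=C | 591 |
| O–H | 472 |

Reaction 2, by 468 kJ

Reaction 1:
  Bonds broken (reactants):
    C–C: 2 × 339 = 678
    C–H: 8 × 422 = 3376
    C=C: 1 × 591 = 591
    F–F: 1 × 158 = 158
    Σ(broken) = 4803 kJ
  Bonds formed (products):
    C–C: 3 × 339 = 1017
    C–F: 2 × 504 = 1008
    C–H: 8 × 422 = 3376
    Σ(formed) = 5401 kJ
  ΔH_1 = 4803 − 5401 = −598 kJ
Reaction 2:
  Bonds broken (reactants):
    O=O: 3 × 486 = 1458
    S–H: 4 × 357 = 1428
    Σ(broken) = 2886 kJ
  Bonds formed (products):
    O–H: 4 × 472 = 1888
    S=O: 4 × 516 = 2064
    Σ(formed) = 3952 kJ
  ΔH_2 = 2886 − 3952 = −1066 kJ
ΔH_1 − ΔH_2 = +468 kJ, so reaction 2 has the more negative ΔH; |ΔH_1 − ΔH_2| = 468 kJ.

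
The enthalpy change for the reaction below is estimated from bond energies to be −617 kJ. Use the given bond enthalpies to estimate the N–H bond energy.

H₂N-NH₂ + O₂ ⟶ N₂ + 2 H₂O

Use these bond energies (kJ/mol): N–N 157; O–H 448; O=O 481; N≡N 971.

Let D be the N–H bond energy.
Σ(broken) = 4×D + 1×157 + 1×481 = 638 + 4D
Σ(formed) = 1×971 + 4×448 = 2763
ΔH = Σ(broken) − Σ(formed) = (638 + 4D) − (2763) = −2125 + 4D
Setting this equal to −617 kJ gives 4D = 1508, so D = 377 kJ/mol.

D(N–H) ≈ 377 kJ/mol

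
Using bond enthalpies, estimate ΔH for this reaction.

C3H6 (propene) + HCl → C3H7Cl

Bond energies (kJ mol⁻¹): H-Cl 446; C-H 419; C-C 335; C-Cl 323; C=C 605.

Bonds broken (reactants):
  C-C: 1 × 335 = 335
  C-H: 6 × 419 = 2514
  C=C: 1 × 605 = 605
  H-Cl: 1 × 446 = 446
  Σ(broken) = 3900 kJ
Bonds formed (products):
  C-C: 2 × 335 = 670
  C-Cl: 1 × 323 = 323
  C-H: 7 × 419 = 2933
  Σ(formed) = 3926 kJ
ΔH = Σ(broken) − Σ(formed) = 3900 − 3926 = −26 kJ

ΔH ≈ −26 kJ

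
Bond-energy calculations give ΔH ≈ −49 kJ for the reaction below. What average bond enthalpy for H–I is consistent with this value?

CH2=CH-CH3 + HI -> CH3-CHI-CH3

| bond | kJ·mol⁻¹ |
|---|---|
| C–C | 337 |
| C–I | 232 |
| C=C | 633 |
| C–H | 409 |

Let D be the H–I bond energy.
Σ(broken) = 1×337 + 6×409 + 1×633 + 1×D = 3424 + D
Σ(formed) = 2×337 + 7×409 + 1×232 = 3769
ΔH = Σ(broken) − Σ(formed) = (3424 + D) − (3769) = −345 + D
Setting this equal to −49 kJ gives D = 296 kJ/mol.

D(H–I) ≈ 296 kJ/mol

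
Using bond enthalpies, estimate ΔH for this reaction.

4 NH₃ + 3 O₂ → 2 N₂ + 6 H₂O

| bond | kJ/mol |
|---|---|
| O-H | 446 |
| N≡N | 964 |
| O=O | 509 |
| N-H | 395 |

ΔH ≈ −1013 kJ

Bonds broken (reactants):
  N-H: 12 × 395 = 4740
  O=O: 3 × 509 = 1527
  Σ(broken) = 6267 kJ
Bonds formed (products):
  N≡N: 2 × 964 = 1928
  O-H: 12 × 446 = 5352
  Σ(formed) = 7280 kJ
ΔH = Σ(broken) − Σ(formed) = 6267 − 7280 = −1013 kJ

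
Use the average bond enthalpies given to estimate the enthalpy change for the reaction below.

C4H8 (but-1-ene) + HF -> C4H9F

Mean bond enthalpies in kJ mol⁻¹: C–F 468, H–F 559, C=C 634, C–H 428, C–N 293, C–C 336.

Bonds broken (reactants):
  C–C: 2 × 336 = 672
  C–H: 8 × 428 = 3424
  C=C: 1 × 634 = 634
  H–F: 1 × 559 = 559
  Σ(broken) = 5289 kJ
Bonds formed (products):
  C–C: 3 × 336 = 1008
  C–F: 1 × 468 = 468
  C–H: 9 × 428 = 3852
  Σ(formed) = 5328 kJ
ΔH = Σ(broken) − Σ(formed) = 5289 − 5328 = −39 kJ

ΔH ≈ −39 kJ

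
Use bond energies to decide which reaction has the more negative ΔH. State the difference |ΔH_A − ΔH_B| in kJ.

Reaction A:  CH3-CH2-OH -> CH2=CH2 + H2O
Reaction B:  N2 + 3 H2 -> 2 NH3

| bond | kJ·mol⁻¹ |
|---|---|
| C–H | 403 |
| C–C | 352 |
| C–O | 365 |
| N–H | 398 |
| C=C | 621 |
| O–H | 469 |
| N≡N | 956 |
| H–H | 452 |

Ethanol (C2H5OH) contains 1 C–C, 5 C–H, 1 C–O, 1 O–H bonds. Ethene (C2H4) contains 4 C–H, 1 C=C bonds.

Reaction B, by 106 kJ

Reaction A:
  Bonds broken (reactants):
    C–C: 1 × 352 = 352
    C–H: 5 × 403 = 2015
    C–O: 1 × 365 = 365
    O–H: 1 × 469 = 469
    Σ(broken) = 3201 kJ
  Bonds formed (products):
    C–H: 4 × 403 = 1612
    C=C: 1 × 621 = 621
    O–H: 2 × 469 = 938
    Σ(formed) = 3171 kJ
  ΔH_A = 3201 − 3171 = +30 kJ
Reaction B:
  Bonds broken (reactants):
    H–H: 3 × 452 = 1356
    N≡N: 1 × 956 = 956
    Σ(broken) = 2312 kJ
  Bonds formed (products):
    N–H: 6 × 398 = 2388
    Σ(formed) = 2388 kJ
  ΔH_B = 2312 − 2388 = −76 kJ
ΔH_A − ΔH_B = +106 kJ, so reaction B has the more negative ΔH; |ΔH_A − ΔH_B| = 106 kJ.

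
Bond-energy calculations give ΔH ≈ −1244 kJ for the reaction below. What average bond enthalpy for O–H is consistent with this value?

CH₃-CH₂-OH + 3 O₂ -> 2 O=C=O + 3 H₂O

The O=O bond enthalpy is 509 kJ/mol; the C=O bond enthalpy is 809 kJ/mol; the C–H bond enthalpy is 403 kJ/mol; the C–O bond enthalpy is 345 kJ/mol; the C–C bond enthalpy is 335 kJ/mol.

D(O–H) ≈ 446 kJ/mol

Let D be the O–H bond energy.
Σ(broken) = 1×335 + 5×403 + 1×345 + 1×D + 3×509 = 4222 + D
Σ(formed) = 4×809 + 6×D = 3236 + 6D
ΔH = Σ(broken) − Σ(formed) = (4222 + D) − (3236 + 6D) = +986 − 5D
Setting this equal to −1244 kJ gives 5D = 2230, so D = 446 kJ/mol.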